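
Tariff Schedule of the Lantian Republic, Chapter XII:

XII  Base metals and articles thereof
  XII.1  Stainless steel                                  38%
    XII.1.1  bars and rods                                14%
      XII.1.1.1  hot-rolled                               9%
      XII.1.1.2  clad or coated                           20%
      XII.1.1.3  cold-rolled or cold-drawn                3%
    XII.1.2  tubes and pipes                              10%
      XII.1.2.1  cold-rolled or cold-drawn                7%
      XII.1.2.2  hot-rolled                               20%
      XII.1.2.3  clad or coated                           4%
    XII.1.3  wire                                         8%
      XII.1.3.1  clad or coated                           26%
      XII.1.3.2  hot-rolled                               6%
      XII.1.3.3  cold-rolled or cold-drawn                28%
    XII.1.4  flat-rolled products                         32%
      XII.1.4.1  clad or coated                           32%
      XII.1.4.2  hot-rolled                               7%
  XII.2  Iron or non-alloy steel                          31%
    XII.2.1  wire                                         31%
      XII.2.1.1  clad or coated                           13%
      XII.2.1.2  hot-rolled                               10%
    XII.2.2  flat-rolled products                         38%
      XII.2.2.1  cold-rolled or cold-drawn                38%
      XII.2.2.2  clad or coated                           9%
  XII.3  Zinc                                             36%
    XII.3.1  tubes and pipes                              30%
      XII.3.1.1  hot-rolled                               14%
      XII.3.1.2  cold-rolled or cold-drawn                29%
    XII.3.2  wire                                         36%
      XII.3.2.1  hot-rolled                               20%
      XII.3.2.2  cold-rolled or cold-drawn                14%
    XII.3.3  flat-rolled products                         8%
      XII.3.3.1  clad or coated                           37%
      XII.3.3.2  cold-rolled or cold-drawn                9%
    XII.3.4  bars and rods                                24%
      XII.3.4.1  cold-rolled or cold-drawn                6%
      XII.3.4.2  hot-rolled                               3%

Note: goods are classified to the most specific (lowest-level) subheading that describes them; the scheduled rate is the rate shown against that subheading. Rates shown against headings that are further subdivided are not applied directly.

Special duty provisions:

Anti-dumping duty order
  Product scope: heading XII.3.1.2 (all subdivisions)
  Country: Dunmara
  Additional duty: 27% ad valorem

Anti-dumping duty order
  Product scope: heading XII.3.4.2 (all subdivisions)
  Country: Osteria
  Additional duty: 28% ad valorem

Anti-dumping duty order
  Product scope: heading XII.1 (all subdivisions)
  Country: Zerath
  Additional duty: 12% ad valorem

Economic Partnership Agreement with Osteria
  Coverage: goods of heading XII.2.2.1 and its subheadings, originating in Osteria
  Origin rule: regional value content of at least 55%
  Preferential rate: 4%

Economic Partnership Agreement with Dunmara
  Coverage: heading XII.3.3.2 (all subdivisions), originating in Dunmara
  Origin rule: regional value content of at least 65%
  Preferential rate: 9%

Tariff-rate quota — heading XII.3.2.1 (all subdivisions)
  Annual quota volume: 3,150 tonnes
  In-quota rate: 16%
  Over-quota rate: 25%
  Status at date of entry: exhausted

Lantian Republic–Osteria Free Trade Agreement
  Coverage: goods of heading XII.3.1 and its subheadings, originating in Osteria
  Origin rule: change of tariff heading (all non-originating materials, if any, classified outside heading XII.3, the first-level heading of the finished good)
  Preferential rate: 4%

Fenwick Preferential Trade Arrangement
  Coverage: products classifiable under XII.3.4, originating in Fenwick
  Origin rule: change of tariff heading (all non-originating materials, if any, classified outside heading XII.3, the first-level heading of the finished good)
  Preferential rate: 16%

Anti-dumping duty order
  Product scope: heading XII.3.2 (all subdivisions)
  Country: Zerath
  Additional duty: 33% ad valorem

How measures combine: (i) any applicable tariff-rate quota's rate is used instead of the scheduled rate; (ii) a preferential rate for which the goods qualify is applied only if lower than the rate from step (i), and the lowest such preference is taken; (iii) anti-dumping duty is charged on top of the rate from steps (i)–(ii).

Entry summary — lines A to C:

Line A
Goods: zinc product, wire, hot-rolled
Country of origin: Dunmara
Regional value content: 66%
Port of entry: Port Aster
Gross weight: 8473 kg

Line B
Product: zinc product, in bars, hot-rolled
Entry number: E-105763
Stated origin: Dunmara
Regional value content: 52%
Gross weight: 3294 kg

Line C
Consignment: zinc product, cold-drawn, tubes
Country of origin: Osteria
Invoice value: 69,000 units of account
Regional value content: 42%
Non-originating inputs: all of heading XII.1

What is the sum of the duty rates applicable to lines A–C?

32%

Line A: zinc → XII.3; wire → XII.3.2; hot-rolled → XII.3.2.1. Scheduled 20%. quota on XII.3.2.1 exhausted → over-quota 25%; Dunmara agreement on XII.3.3.2: XII.3.2.1 not covered. → 25%.
Line B: zinc → XII.3; in bars → XII.3.4; hot-rolled → XII.3.4.2. Scheduled 3%. Dunmara agreement on XII.3.3.2: XII.3.4.2 not covered. → 3%.
Line C: zinc → XII.3; tubes → XII.3.1; cold-drawn → XII.3.1.2. Scheduled 29%. Osteria agreement on XII.2.2.1: XII.3.1.2 not covered; Osteria agreement on XII.3.1: CTH met → 4% available; preferential 4%. → 4%.
Sum: 25% + 3% + 4% = 32%.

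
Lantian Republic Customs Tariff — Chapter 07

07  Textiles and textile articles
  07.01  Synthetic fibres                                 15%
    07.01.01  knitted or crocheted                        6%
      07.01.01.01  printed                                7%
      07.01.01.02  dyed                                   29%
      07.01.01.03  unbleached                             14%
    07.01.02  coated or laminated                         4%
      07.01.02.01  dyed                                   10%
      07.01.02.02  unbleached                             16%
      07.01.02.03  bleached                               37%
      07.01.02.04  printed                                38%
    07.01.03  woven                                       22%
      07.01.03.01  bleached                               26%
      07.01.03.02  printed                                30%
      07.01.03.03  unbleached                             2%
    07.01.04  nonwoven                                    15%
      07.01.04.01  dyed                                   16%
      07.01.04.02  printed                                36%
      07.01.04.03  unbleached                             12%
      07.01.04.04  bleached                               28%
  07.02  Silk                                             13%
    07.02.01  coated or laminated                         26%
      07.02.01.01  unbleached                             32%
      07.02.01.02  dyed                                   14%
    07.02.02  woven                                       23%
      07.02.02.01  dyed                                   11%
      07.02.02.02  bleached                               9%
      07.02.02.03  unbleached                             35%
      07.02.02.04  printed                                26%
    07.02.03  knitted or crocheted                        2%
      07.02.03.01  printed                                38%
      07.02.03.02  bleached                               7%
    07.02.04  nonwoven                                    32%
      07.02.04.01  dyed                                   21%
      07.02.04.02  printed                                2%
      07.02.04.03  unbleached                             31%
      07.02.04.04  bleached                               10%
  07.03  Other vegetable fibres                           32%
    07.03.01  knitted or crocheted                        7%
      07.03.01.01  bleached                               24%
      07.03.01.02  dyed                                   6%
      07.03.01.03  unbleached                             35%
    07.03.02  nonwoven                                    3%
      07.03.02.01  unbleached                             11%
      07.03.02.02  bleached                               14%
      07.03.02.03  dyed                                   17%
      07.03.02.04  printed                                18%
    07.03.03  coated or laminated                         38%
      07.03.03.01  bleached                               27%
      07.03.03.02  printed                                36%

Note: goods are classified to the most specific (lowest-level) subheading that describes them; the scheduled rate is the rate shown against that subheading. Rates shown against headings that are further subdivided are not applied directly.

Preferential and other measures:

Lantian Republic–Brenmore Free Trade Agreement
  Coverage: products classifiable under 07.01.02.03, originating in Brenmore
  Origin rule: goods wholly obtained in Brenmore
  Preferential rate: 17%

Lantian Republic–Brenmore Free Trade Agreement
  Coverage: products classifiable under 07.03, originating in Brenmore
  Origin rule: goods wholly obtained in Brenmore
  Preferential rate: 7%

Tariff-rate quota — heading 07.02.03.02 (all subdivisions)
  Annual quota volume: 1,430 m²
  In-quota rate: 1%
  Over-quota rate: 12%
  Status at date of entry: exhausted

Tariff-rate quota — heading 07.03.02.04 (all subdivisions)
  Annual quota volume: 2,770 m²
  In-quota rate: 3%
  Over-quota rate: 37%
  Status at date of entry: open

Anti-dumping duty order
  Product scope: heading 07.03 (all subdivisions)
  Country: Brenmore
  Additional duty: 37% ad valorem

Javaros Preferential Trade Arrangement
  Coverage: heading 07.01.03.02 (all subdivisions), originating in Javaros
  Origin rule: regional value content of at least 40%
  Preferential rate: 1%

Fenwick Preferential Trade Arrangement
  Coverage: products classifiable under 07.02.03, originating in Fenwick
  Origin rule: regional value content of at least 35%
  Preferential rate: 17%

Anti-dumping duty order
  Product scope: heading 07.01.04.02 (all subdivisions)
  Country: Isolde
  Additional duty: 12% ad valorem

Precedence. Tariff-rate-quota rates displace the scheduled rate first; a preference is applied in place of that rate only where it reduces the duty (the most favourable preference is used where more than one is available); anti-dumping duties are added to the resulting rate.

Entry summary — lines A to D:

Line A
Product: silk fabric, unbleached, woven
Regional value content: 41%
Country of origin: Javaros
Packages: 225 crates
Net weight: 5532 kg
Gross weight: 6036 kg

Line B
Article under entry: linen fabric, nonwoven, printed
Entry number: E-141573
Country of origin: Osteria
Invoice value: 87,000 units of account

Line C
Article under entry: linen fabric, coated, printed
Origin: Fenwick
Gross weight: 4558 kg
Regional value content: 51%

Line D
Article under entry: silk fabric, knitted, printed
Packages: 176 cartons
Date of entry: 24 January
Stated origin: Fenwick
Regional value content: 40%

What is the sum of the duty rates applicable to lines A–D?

Line A: silk → 07.02; woven → 07.02.02; unbleached → 07.02.02.03. Scheduled 35%. Javaros agreement on 07.01.03.02: 07.02.02.03 not covered. → 35%.
Line B: linen → 07.03; nonwoven → 07.03.02; printed → 07.03.02.04. Scheduled 18%. quota on 07.03.02.04 open → in-quota 3%. → 3%.
Line C: linen → 07.03; coated → 07.03.03; printed → 07.03.03.02. Scheduled 36%. Fenwick agreement on 07.02.03: 07.03.03.02 not covered. → 36%.
Line D: silk → 07.02; knitted → 07.02.03; printed → 07.02.03.01. Scheduled 38%. Fenwick agreement on 07.02.03: RVC ≥ 35% → 17% available; preferential 17%. → 17%.
Sum: 35% + 3% + 36% + 17% = 91%.

91%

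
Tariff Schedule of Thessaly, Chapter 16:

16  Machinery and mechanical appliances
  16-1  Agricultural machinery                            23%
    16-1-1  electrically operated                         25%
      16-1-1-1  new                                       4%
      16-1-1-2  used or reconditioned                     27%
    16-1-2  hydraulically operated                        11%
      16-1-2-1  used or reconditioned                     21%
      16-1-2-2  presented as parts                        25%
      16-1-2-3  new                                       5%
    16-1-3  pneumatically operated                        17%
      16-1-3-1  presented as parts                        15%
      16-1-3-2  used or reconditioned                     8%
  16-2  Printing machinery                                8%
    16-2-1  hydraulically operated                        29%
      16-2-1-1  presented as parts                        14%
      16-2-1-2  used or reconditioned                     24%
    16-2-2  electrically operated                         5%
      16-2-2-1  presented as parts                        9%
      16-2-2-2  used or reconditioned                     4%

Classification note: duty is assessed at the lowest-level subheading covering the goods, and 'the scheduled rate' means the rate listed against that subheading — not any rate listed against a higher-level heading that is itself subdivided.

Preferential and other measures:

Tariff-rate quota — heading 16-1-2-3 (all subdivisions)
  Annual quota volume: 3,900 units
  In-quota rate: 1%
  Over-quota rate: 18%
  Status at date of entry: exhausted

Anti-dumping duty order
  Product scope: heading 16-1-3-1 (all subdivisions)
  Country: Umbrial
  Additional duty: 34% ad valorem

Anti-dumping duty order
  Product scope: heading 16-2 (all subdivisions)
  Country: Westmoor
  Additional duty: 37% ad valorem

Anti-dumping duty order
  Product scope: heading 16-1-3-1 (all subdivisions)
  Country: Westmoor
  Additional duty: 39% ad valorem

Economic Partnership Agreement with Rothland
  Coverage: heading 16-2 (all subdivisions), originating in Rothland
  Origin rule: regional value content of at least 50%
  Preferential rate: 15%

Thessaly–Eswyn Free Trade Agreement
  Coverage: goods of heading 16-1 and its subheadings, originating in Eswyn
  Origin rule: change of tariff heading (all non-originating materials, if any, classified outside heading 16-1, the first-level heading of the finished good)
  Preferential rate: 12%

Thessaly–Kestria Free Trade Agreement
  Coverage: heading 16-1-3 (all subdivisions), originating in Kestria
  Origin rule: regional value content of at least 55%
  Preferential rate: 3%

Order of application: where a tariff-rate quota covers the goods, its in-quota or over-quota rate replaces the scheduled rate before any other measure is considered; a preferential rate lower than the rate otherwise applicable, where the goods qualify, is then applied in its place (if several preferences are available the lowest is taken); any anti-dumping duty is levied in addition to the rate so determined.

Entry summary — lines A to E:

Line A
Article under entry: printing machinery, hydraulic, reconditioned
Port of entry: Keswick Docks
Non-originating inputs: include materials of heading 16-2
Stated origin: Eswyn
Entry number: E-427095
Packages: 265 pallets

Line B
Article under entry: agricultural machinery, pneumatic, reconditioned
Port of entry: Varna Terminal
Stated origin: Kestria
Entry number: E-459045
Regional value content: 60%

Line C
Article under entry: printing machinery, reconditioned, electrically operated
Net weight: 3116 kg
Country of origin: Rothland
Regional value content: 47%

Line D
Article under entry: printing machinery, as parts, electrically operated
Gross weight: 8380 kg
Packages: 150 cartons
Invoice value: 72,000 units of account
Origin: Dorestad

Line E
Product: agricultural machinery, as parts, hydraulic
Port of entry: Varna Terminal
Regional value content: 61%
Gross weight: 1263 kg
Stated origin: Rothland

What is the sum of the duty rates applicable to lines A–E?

Line A: printing → 16-2; hydraulic → 16-2-1; reconditioned → 16-2-1-2. Scheduled 24%. Eswyn agreement on 16-1: 16-2-1-2 not covered. → 24%.
Line B: agricultural → 16-1; pneumatic → 16-1-3; reconditioned → 16-1-3-2. Scheduled 8%. Kestria agreement on 16-1-3: RVC ≥ 55% → 3% available; preferential 3%. → 3%.
Line C: printing → 16-2; electrically operated → 16-2-2; reconditioned → 16-2-2-2. Scheduled 4%. Rothland agreement on 16-2: RVC < 50%. → 4%.
Line D: printing → 16-2; electrically operated → 16-2-2; as parts → 16-2-2-1. Scheduled 9%. No special measure applies. → 9%.
Line E: agricultural → 16-1; hydraulic → 16-1-2; as parts → 16-1-2-2. Scheduled 25%. Rothland agreement on 16-2: 16-1-2-2 not covered. → 25%.
Sum: 24% + 3% + 4% + 9% + 25% = 65%.

65%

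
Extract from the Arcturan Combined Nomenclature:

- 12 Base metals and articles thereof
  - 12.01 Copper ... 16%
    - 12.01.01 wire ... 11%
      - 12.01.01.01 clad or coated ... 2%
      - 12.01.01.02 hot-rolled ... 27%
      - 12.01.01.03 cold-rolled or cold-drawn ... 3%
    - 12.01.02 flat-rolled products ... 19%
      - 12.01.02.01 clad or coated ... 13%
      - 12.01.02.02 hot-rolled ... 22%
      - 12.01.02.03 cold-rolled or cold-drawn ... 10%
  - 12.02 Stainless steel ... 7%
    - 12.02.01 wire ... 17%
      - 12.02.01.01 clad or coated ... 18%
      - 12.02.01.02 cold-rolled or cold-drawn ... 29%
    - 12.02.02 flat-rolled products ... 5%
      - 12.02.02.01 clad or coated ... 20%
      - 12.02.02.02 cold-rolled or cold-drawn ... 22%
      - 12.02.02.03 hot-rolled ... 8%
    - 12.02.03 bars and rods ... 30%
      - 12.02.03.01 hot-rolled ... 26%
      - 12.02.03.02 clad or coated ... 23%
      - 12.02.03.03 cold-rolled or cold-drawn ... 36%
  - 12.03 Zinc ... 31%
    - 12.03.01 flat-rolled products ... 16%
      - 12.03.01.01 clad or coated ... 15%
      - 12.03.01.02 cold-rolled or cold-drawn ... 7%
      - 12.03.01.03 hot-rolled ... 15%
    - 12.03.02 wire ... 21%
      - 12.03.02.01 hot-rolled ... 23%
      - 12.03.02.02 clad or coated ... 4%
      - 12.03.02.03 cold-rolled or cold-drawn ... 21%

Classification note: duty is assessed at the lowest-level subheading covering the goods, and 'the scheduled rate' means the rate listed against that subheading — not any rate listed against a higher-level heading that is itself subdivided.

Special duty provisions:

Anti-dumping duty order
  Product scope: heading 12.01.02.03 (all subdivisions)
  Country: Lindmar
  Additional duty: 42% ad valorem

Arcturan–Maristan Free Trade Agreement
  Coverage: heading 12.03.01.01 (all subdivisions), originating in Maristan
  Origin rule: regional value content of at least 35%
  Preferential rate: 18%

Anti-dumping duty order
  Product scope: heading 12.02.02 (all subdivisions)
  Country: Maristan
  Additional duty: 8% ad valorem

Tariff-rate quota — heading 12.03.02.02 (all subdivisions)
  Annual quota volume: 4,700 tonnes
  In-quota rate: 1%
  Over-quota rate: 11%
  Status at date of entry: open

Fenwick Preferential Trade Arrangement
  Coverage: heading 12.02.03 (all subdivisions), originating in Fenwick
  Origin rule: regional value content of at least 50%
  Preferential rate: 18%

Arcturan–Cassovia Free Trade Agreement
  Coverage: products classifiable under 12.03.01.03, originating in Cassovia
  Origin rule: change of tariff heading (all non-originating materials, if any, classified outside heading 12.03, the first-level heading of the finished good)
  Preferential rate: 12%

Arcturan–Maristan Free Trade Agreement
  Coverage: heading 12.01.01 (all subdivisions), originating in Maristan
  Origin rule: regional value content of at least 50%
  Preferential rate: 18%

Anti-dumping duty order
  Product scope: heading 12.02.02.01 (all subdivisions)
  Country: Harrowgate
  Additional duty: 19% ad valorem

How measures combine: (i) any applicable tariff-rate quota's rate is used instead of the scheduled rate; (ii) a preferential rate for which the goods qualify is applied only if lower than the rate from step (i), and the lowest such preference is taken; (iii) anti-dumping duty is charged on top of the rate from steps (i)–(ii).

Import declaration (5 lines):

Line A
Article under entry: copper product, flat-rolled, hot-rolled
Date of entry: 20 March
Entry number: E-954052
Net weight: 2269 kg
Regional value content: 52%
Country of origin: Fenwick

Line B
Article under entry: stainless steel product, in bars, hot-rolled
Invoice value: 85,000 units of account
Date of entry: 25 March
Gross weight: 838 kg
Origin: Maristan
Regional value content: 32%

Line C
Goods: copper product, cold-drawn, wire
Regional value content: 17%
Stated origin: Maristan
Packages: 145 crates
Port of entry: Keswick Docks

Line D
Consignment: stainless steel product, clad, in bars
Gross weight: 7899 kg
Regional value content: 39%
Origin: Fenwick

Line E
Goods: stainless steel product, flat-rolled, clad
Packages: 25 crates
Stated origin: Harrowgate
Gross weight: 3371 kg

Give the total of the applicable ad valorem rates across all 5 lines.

Line A: copper → 12.01; flat-rolled → 12.01.02; hot-rolled → 12.01.02.02. Scheduled 22%. Fenwick agreement on 12.02.03: 12.01.02.02 not covered. → 22%.
Line B: stainless steel → 12.02; in bars → 12.02.03; hot-rolled → 12.02.03.01. Scheduled 26%. Maristan agreement on 12.03.01.01: 12.02.03.01 not covered; Maristan agreement on 12.01.01: 12.02.03.01 not covered. → 26%.
Line C: copper → 12.01; wire → 12.01.01; cold-drawn → 12.01.01.03. Scheduled 3%. Maristan agreement on 12.03.01.01: 12.01.01.03 not covered; Maristan agreement on 12.01.01: RVC < 50%. → 3%.
Line D: stainless steel → 12.02; in bars → 12.02.03; clad → 12.02.03.02. Scheduled 23%. Fenwick agreement on 12.02.03: RVC < 50%. → 23%.
Line E: stainless steel → 12.02; flat-rolled → 12.02.02; clad → 12.02.02.01. Scheduled 20%. anti-dumping (Harrowgate, 12.02.02.01): +19%; total 20% + 19% = 39%. → 39%.
Sum: 22% + 26% + 3% + 23% + 39% = 113%.

113%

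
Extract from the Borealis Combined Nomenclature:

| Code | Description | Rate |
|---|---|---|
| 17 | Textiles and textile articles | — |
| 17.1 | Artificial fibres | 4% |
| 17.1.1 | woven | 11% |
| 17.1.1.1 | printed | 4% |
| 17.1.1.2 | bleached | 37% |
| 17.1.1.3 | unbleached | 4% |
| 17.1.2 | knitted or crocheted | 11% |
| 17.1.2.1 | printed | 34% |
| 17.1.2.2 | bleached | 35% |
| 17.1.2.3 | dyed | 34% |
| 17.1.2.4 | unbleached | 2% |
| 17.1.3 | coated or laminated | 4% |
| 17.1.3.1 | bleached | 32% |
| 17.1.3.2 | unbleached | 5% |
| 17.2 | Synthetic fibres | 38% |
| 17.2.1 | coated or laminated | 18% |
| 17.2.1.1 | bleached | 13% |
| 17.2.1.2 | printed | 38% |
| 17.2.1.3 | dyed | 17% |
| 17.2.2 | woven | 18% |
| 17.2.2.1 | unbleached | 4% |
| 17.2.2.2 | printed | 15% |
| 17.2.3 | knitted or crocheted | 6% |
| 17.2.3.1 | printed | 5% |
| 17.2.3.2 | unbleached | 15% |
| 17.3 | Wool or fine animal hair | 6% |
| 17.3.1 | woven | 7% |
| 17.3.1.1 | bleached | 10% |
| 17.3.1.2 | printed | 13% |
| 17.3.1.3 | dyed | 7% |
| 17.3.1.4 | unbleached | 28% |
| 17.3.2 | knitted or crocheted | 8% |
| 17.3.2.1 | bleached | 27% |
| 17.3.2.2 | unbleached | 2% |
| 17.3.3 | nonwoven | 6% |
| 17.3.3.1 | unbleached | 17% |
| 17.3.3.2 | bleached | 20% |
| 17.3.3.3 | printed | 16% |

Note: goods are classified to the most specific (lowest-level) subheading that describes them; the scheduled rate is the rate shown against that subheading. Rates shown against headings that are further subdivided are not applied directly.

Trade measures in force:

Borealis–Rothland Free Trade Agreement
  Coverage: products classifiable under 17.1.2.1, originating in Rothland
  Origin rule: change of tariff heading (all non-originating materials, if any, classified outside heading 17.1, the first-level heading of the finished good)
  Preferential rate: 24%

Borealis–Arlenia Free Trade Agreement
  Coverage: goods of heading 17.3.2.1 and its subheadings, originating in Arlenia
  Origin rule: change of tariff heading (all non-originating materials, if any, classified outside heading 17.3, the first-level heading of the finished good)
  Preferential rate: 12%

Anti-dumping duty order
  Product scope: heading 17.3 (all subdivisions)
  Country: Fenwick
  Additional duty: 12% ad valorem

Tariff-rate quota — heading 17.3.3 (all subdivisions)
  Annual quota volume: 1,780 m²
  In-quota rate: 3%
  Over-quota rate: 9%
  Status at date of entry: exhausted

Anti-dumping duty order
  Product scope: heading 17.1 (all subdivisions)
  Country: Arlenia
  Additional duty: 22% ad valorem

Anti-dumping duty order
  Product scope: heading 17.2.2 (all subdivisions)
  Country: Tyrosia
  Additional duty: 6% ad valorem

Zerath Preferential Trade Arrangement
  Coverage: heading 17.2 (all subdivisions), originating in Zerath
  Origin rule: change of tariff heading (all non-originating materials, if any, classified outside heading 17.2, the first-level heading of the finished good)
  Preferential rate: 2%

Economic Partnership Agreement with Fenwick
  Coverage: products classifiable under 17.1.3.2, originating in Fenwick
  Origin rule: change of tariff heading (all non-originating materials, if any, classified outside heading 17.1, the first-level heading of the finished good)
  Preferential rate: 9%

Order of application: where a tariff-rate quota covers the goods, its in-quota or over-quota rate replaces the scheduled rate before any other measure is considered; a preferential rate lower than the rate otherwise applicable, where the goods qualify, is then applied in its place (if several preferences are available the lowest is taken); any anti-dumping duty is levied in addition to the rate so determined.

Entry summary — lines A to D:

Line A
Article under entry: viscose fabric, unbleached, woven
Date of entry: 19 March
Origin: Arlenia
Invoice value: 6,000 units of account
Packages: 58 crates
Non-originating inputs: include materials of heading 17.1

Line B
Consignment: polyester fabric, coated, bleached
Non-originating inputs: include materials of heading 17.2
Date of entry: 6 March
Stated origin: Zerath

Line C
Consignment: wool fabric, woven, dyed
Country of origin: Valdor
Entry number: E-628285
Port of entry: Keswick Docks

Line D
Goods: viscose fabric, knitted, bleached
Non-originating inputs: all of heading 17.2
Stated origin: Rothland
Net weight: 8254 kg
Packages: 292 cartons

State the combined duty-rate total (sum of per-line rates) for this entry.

Line A: viscose → 17.1; woven → 17.1.1; unbleached → 17.1.1.3. Scheduled 4%. Arlenia agreement on 17.3.2.1: 17.1.1.3 not covered; anti-dumping (Arlenia, 17.1): +22%; total 4% + 22% = 26%. → 26%.
Line B: polyester → 17.2; coated → 17.2.1; bleached → 17.2.1.1. Scheduled 13%. Zerath agreement on 17.2: CTH not met. → 13%.
Line C: wool → 17.3; woven → 17.3.1; dyed → 17.3.1.3. Scheduled 7%. No special measure applies. → 7%.
Line D: viscose → 17.1; knitted → 17.1.2; bleached → 17.1.2.2. Scheduled 35%. Rothland agreement on 17.1.2.1: 17.1.2.2 not covered. → 35%.
Sum: 26% + 13% + 7% + 35% = 81%.

81%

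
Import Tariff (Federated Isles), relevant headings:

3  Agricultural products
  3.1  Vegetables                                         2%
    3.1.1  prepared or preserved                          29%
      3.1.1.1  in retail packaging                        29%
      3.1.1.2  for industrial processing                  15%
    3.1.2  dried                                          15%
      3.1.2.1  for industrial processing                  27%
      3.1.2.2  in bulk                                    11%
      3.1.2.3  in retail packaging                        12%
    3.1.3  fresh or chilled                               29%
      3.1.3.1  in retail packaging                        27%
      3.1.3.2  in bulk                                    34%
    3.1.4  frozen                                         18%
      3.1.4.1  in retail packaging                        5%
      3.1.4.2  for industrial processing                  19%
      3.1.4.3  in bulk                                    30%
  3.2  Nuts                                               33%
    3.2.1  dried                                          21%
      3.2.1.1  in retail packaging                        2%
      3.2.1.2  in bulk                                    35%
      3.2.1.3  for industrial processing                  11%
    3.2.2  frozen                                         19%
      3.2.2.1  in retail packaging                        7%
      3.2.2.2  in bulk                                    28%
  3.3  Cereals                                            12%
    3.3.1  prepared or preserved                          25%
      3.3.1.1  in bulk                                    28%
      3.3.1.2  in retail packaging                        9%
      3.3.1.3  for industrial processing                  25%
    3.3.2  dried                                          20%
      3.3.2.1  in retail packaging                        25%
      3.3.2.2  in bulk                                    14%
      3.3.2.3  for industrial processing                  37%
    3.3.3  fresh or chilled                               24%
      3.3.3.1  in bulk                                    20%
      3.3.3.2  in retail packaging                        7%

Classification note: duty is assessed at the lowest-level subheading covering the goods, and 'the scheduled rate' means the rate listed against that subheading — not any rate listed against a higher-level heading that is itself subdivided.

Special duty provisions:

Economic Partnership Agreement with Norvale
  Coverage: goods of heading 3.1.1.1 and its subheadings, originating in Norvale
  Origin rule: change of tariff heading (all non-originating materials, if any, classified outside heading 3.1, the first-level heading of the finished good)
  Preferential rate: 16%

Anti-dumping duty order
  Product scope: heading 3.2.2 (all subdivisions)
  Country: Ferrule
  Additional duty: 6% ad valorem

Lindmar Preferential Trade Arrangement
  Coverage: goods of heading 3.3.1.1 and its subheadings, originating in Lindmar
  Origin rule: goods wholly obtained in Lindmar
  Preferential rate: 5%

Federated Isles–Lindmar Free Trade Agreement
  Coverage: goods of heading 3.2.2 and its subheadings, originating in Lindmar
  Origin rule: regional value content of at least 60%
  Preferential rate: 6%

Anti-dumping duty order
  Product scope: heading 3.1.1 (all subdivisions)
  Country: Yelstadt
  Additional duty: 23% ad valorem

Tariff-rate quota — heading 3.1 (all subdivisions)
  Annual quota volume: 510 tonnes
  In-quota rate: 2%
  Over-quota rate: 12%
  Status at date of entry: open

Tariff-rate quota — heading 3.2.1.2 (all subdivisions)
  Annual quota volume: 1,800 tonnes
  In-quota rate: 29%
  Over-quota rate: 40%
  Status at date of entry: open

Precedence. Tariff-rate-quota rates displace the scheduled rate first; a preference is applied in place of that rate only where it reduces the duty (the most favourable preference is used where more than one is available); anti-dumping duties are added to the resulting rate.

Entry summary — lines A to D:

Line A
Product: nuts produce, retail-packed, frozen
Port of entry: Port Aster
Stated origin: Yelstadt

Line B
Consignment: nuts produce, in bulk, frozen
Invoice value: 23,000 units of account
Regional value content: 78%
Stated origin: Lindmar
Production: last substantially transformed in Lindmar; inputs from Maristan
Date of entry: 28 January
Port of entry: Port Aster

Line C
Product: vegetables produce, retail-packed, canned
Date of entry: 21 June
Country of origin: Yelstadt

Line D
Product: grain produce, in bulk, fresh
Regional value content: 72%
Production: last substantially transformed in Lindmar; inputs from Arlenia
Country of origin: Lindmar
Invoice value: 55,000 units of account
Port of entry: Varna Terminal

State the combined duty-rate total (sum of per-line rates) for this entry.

Line A: nuts → 3.2; frozen → 3.2.2; retail-packed → 3.2.2.1. Scheduled 7%. No special measure applies. → 7%.
Line B: nuts → 3.2; frozen → 3.2.2; in bulk → 3.2.2.2. Scheduled 28%. Lindmar agreement on 3.3.1.1: 3.2.2.2 not covered; Lindmar agreement on 3.2.2: RVC ≥ 60% → 6% available; preferential 6%. → 6%.
Line C: vegetables → 3.1; canned → 3.1.1; retail-packed → 3.1.1.1. Scheduled 29%. quota on 3.1 open → in-quota 2%; anti-dumping (Yelstadt, 3.1.1): +23%; total 2% + 23% = 25%. → 25%.
Line D: grain → 3.3; fresh → 3.3.3; in bulk → 3.3.3.1. Scheduled 20%. Lindmar agreement on 3.3.1.1: 3.3.3.1 not covered; Lindmar agreement on 3.2.2: 3.3.3.1 not covered. → 20%.
Sum: 7% + 6% + 25% + 20% = 58%.

58%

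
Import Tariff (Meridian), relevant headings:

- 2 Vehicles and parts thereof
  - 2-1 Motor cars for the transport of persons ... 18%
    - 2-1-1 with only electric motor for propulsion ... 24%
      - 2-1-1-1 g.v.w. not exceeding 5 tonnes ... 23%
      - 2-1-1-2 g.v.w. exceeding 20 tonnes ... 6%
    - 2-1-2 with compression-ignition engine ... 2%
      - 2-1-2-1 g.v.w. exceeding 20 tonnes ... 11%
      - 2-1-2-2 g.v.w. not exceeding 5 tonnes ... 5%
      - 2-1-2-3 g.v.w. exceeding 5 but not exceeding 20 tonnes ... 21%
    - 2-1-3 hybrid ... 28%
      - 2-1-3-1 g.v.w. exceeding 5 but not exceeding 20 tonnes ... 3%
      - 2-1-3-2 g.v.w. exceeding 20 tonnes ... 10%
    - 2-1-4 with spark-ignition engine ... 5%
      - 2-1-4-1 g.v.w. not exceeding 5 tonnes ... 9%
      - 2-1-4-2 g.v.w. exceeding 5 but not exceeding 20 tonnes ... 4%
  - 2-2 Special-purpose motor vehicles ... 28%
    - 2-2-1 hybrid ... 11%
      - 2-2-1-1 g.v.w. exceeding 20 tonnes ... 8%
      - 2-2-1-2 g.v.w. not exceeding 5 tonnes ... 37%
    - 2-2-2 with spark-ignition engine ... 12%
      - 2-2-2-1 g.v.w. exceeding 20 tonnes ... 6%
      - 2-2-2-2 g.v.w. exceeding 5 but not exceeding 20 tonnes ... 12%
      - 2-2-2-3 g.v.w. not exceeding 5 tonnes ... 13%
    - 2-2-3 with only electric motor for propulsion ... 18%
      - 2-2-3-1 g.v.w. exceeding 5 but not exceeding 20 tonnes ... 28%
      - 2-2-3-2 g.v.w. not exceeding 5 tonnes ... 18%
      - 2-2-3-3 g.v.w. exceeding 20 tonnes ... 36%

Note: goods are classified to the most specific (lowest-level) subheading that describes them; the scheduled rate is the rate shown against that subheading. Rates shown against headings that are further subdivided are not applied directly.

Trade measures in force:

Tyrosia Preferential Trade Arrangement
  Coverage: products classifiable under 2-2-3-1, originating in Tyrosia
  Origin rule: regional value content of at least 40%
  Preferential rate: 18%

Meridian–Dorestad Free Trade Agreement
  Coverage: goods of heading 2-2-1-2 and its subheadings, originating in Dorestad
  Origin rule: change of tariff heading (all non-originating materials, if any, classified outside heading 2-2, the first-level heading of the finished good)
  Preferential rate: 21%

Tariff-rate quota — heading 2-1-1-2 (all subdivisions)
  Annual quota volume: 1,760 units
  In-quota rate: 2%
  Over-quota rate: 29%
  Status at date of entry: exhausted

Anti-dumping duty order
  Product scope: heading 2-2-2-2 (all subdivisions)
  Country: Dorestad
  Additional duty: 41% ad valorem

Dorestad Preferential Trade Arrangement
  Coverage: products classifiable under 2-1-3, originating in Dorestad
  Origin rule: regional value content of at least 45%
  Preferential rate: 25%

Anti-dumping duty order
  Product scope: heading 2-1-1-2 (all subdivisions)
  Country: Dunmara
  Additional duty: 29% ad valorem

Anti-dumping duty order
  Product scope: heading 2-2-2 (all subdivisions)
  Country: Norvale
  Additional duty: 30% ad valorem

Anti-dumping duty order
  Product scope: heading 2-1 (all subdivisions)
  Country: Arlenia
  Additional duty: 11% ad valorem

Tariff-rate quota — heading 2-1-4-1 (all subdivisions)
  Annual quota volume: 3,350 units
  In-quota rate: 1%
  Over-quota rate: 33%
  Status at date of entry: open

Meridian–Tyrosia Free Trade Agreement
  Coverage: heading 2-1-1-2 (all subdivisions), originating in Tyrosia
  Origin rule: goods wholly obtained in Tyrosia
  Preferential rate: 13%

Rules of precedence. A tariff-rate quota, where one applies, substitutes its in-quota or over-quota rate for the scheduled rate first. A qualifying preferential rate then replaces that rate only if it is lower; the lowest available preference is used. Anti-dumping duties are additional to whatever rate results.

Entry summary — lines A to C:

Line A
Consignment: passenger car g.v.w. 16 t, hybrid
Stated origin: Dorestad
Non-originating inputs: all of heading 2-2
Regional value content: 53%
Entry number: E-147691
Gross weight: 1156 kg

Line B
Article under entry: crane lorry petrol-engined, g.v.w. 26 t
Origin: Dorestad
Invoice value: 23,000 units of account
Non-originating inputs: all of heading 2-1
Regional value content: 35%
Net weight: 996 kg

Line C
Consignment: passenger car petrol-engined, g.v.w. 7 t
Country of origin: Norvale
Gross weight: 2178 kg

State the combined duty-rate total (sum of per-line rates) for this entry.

Line A: passenger car → 2-1; hybrid → 2-1-3; g.v.w. 16 t → 2-1-3-1. Scheduled 3%. Dorestad agreement on 2-2-1-2: 2-1-3-1 not covered; Dorestad agreement on 2-1-3: RVC ≥ 45% → 25% available; preference 25% not lower than 3% → no reduction. → 3%.
Line B: crane lorry → 2-2; petrol-engined → 2-2-2; g.v.w. 26 t → 2-2-2-1. Scheduled 6%. Dorestad agreement on 2-2-1-2: 2-2-2-1 not covered; Dorestad agreement on 2-1-3: 2-2-2-1 not covered. → 6%.
Line C: passenger car → 2-1; petrol-engined → 2-1-4; g.v.w. 7 t → 2-1-4-2. Scheduled 4%. No special measure applies. → 4%.
Sum: 3% + 6% + 4% = 13%.

13%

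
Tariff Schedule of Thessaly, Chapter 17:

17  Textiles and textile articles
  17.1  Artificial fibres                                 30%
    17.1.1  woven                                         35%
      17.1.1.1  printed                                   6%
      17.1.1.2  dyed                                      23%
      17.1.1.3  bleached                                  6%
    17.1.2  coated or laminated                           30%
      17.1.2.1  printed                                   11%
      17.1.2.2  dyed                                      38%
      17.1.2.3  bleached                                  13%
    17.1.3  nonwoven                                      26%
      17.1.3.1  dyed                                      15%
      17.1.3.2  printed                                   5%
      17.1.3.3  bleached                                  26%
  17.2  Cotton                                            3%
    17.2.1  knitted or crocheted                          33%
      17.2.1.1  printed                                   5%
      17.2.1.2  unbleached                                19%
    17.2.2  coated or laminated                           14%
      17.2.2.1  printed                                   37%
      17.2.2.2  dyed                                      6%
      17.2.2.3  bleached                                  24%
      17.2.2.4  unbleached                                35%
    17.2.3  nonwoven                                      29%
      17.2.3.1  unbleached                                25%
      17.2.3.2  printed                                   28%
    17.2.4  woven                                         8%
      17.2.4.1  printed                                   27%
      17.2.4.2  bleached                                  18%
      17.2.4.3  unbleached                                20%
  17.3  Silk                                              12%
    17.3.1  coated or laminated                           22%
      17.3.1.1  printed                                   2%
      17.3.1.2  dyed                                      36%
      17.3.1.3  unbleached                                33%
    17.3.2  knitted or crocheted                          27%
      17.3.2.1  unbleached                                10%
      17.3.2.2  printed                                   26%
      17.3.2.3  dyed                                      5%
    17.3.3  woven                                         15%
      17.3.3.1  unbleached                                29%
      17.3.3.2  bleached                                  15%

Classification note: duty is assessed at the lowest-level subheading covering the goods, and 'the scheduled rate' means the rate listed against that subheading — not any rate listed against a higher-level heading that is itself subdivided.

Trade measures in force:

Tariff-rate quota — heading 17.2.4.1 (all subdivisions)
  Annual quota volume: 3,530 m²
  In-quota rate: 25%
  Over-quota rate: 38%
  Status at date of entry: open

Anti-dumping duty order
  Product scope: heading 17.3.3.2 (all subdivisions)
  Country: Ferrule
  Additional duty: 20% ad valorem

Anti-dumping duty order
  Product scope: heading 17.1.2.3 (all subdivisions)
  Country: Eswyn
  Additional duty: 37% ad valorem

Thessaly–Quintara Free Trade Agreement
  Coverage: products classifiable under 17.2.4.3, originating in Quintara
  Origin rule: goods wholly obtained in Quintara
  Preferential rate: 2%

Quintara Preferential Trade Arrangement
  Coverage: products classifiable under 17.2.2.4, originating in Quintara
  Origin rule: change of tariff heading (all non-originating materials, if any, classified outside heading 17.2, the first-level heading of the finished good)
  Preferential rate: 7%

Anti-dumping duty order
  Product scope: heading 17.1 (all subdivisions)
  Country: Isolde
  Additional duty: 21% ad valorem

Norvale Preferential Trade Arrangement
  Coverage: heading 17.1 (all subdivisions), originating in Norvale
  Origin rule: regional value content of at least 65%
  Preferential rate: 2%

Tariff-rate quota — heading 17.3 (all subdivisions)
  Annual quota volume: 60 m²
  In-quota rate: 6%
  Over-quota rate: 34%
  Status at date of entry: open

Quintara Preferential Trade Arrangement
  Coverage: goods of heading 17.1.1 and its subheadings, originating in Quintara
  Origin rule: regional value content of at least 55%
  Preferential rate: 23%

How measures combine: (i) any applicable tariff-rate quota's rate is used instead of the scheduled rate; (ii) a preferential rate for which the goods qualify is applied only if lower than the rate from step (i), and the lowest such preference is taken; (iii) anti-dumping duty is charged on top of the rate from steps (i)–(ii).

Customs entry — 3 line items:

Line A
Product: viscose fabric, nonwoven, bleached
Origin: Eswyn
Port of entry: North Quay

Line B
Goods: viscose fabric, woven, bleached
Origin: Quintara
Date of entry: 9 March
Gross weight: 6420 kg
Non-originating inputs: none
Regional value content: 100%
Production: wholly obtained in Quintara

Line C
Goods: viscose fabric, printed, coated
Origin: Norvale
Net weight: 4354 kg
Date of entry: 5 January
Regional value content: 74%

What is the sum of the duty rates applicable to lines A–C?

34%

Line A: viscose → 17.1; nonwoven → 17.1.3; bleached → 17.1.3.3. Scheduled 26%. No special measure applies. → 26%.
Line B: viscose → 17.1; woven → 17.1.1; bleached → 17.1.1.3. Scheduled 6%. Quintara agreement on 17.2.4.3: 17.1.1.3 not covered; Quintara agreement on 17.2.2.4: 17.1.1.3 not covered; Quintara agreement on 17.1.1: RVC ≥ 55% → 23% available; preference 23% not lower than 6% → no reduction. → 6%.
Line C: viscose → 17.1; coated → 17.1.2; printed → 17.1.2.1. Scheduled 11%. Norvale agreement on 17.1: RVC ≥ 65% → 2% available; preferential 2%. → 2%.
Sum: 26% + 6% + 2% = 34%.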